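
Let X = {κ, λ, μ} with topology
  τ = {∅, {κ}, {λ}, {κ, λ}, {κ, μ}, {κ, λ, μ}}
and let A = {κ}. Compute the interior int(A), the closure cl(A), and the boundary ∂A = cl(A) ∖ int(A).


int(A) = {κ}, cl(A) = {κ, μ}, ∂A = {μ}.

Closed sets in (X, τ) are complements of opens:
  closed(X, τ) = {∅, {λ}, {μ}, {κ, μ}, {λ, μ}, {κ, λ, μ}}.
int(A) = ⋃ {U ∈ τ : U ⊆ A}. Opens contained in A: ∅, {κ}.
Taking the union of these: int(A) = {κ}.
cl(A) = ⋂ {C closed : A ⊆ C}. Closed sets containing A: {κ, μ}, {κ, λ, μ}.
Intersecting these: cl(A) = {κ, μ}.
∂A = cl(A) ∖ int(A) = {κ, μ} ∖ {κ} = {μ}.


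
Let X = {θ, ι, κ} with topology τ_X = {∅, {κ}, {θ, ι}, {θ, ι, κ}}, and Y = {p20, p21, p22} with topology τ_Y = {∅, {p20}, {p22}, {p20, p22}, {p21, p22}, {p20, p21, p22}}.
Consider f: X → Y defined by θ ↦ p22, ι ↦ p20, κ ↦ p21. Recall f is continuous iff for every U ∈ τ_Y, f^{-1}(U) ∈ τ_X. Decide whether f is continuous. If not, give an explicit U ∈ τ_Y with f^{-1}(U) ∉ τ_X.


f is NOT continuous.

Compute f^{-1}(U) for each U ∈ τ_Y:
  U = ∅: f^{-1}(U) = ∅ ∈ τ_X ✓.
  U = {p20}: f^{-1}(U) = {ι} ∉ τ_X ✗.
  U = {p22}: f^{-1}(U) = {θ} ∉ τ_X ✗.
  U = {p20, p22}: f^{-1}(U) = {θ, ι} ∈ τ_X ✓.
  U = {p21, p22}: f^{-1}(U) = {θ, κ} ∉ τ_X ✗.
  U = {p20, p21, p22}: f^{-1}(U) = {θ, ι, κ} ∈ τ_X ✓.
Found U = {p20} with f^{-1}(U) = {ι} not in τ_X. Therefore f is NOT continuous.


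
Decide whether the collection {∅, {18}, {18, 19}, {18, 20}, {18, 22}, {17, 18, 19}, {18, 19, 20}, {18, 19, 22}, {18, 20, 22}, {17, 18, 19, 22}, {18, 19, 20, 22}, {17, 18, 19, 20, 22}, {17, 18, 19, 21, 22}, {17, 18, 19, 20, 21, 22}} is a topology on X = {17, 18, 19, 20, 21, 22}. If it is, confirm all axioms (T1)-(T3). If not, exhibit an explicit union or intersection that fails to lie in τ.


τ is NOT a topology on X.

Axiom (T1): ∅ ∈ τ? Yes; X ∈ τ? Yes.
Axiom (T2/T3): check pairwise unions and intersections of members of τ.
Counterexample for (T2): {18, 20} ∪ {17, 18, 19} = {17, 18, 19, 20} ∉ τ. Therefore τ is NOT a topology.


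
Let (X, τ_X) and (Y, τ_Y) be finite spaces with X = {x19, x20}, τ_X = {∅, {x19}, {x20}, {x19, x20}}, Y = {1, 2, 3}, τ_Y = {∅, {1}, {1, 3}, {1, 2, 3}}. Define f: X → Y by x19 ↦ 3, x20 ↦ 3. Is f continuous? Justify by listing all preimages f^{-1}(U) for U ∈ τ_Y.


f IS continuous.

Compute f^{-1}(U) for each U ∈ τ_Y:
  U = ∅: f^{-1}(U) = ∅ ∈ τ_X ✓.
  U = {1}: f^{-1}(U) = ∅ ∈ τ_X ✓.
  U = {1, 3}: f^{-1}(U) = {x19, x20} ∈ τ_X ✓.
  U = {1, 2, 3}: f^{-1}(U) = {x19, x20} ∈ τ_X ✓.
Every preimage lies in τ_X, so f IS continuous.


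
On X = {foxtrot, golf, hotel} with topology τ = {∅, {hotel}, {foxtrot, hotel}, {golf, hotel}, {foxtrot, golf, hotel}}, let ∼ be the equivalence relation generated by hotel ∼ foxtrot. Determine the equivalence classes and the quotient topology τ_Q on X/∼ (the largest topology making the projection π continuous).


X/∼ = {[foxtrot=hotel], [golf]}; |τ_Q| = 3.

Equivalence classes: [foxtrot=hotel], [golf].
Quotient map π: X → X/∼ sends foxtrot ↦ [foxtrot=hotel], golf ↦ [golf], hotel ↦ [foxtrot=hotel].
For each subset V ⊆ X/∼, compute π^{-1}(V) ⊆ X and check whether π^{-1}(V) ∈ τ. V is open in τ_Q iff π^{-1}(V) ∈ τ.
  V = {}: π^{-1}(V) = ∅ ∈ τ ✓.
  V = {[foxtrot=hotel]}: π^{-1}(V) = {foxtrot, hotel} ∈ τ ✓.
  V = {[golf]}: π^{-1}(V) = {golf} ∉ τ ✗.
  V = {[foxtrot=hotel], [golf]}: π^{-1}(V) = {foxtrot, golf, hotel} ∈ τ ✓.
Open sets in the quotient: τ_Q = {{}, {[foxtrot=hotel]}, {[foxtrot=hotel], [golf]}} (3 elements).


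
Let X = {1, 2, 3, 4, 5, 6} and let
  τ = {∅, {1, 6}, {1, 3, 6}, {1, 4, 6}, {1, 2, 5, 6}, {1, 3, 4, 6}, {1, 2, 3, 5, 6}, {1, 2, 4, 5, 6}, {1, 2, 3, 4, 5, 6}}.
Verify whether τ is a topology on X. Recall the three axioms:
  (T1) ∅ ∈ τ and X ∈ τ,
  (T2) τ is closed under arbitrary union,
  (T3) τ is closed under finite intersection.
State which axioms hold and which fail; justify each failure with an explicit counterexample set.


τ IS a topology on X.

Axiom (T1): ∅ ∈ τ? Yes; X ∈ τ? Yes.
Axiom (T2/T3): check pairwise unions and intersections of members of τ.
All pairwise intersections and unions checked — each lies in τ. Therefore τ satisfies (T1), (T2), (T3): it IS a topology on X.


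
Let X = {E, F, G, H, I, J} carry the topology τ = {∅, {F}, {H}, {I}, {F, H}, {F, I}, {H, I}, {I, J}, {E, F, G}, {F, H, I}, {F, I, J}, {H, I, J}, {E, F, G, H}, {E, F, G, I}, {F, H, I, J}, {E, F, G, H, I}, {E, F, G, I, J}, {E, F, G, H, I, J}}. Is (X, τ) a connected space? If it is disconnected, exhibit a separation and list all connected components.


(X, τ) is disconnected; components = [{H}, {I, J}, {E, F, G}].

Find clopen sets (U ∈ τ with X ∖ U ∈ τ):
  U = ∅, X ∖ U = {E, F, G, H, I, J} — both open, so U is clopen.
  U = {H}, X ∖ U = {E, F, G, I, J} — both open, so U is clopen.
  U = {I, J}, X ∖ U = {E, F, G, H} — both open, so U is clopen.
  U = {E, F, G}, X ∖ U = {H, I, J} — both open, so U is clopen.
  U = {H, I, J}, X ∖ U = {E, F, G} — both open, so U is clopen.
  U = {E, F, G, H}, X ∖ U = {I, J} — both open, so U is clopen.
  U = {E, F, G, I, J}, X ∖ U = {H} — both open, so U is clopen.
  U = {E, F, G, H, I, J}, X ∖ U = ∅ — both open, so U is clopen.
Nontrivial clopen(s) exist: e.g. {E, F, G, I, J}. So (X, τ) is disconnected.
Compute connected components by grouping points that agree on all clopens:
  component: {H}
  component: {I, J}
  component: {E, F, G}


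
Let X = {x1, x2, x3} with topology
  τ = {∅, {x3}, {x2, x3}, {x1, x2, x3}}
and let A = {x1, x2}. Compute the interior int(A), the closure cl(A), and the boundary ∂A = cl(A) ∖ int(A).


int(A) = ∅, cl(A) = {x1, x2}, ∂A = {x1, x2}.

Closed sets in (X, τ) are complements of opens:
  closed(X, τ) = {∅, {x1}, {x1, x2}, {x1, x2, x3}}.
int(A) = ⋃ {U ∈ τ : U ⊆ A}. Opens contained in A: ∅.
Taking the union of these: int(A) = ∅.
cl(A) = ⋂ {C closed : A ⊆ C}. Closed sets containing A: {x1, x2}, {x1, x2, x3}.
Intersecting these: cl(A) = {x1, x2}.
∂A = cl(A) ∖ int(A) = {x1, x2} ∖ ∅ = {x1, x2}.


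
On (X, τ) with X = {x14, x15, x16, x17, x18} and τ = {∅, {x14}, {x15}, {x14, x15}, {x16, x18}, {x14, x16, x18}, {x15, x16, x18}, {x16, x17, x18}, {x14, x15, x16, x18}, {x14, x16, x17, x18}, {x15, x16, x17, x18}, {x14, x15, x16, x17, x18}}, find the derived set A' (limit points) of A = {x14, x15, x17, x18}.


A' = {x16, x17}

For each x ∈ X, list the open sets U ∈ τ with x ∈ U, then check whether U ∩ (A ∖ {x}) ≠ ∅ for every such U.
  x = x14: open {x14} ∋ x has {x14} ∩ (A ∖ {x14}) = ∅, so x is NOT a limit point.
  x = x15: open {x15} ∋ x has {x15} ∩ (A ∖ {x15}) = ∅, so x is NOT a limit point.
  x = x16: opens ∋ x are {x16, x18}, {x14, x16, x18}, {x15, x16, x18}, {x16, x17, x18}, {x14, x15, x16, x18}, {x14, x16, x17, x18}, {x15, x16, x17, x18}, {x14, x15, x16, x17, x18}; each meets A ∖ {x16}, so x IS a limit point.
  x = x17: opens ∋ x are {x16, x17, x18}, {x14, x16, x17, x18}, {x15, x16, x17, x18}, {x14, x15, x16, x17, x18}; each meets A ∖ {x17}, so x IS a limit point.
  x = x18: open {x16, x18} ∋ x has {x16, x18} ∩ (A ∖ {x18}) = ∅, so x is NOT a limit point.
Collecting: A' = {x16, x17}.


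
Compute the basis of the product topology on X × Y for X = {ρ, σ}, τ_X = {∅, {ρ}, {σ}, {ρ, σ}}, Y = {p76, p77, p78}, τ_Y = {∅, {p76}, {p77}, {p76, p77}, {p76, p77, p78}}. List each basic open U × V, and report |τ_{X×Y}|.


Basis B = {∅ × ∅, {ρ} × {p76}, {ρ} × {p77}, {σ} × {p76}, {σ} × {p77}, {ρ} × {p76, p77}, {ρ, σ} × {p76}, {ρ, σ} × {p77}, {σ} × {p76, p77}, {ρ} × {p76, p77, p78}, {σ} × {p76, p77, p78}, {ρ, σ} × {p76, p77}, {ρ, σ} × {p76, p77, p78}}; |τ_{X×Y}| = 25.

Enumerate products U × V with U ∈ τ_X, V ∈ τ_Y (deduplicated):
  ∅ × ∅ = {} (∅)
  {ρ} × {p76} = {(ρ,p76)}
  {ρ} × {p77} = {(ρ,p77)}
  {σ} × {p76} = {(σ,p76)}
  {σ} × {p77} = {(σ,p77)}
  {ρ} × {p76, p77} = {(ρ,p76), (ρ,p77)}
  {ρ, σ} × {p76} = {(ρ,p76), (σ,p76)}
  {ρ, σ} × {p77} = {(ρ,p77), (σ,p77)}
  {σ} × {p76, p77} = {(σ,p76), (σ,p77)}
  {ρ} × {p76, p77, p78} = {(ρ,p76), (ρ,p77), (ρ,p78)}
  {σ} × {p76, p77, p78} = {(σ,p76), (σ,p77), (σ,p78)}
  {ρ, σ} × {p76, p77} = {(ρ,p76), (ρ,p77), (σ,p76), (σ,p77)}
  {ρ, σ} × {p76, p77, p78} = {(ρ,p76), (ρ,p77), (ρ,p78), (σ,p76), (σ,p77), (σ,p78)}
These 13 distinct sets form the basis B.
Close under arbitrary unions to get τ_{X×Y}; counting gives |τ_{X×Y}| = 25.


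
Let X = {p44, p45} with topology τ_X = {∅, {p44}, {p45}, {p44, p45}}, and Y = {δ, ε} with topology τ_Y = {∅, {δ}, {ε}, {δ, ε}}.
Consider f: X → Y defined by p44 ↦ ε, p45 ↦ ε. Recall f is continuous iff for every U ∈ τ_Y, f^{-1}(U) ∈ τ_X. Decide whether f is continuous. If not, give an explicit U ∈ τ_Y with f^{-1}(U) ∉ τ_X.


f IS continuous.

Compute f^{-1}(U) for each U ∈ τ_Y:
  U = ∅: f^{-1}(U) = ∅ ∈ τ_X ✓.
  U = {δ}: f^{-1}(U) = ∅ ∈ τ_X ✓.
  U = {ε}: f^{-1}(U) = {p44, p45} ∈ τ_X ✓.
  U = {δ, ε}: f^{-1}(U) = {p44, p45} ∈ τ_X ✓.
Every preimage lies in τ_X, so f IS continuous.


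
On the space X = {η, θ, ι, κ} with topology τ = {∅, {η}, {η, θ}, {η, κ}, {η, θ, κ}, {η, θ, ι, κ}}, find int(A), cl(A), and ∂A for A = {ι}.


int(A) = ∅, cl(A) = {ι}, ∂A = {ι}.

Closed sets in (X, τ) are complements of opens:
  closed(X, τ) = {∅, {ι}, {θ, ι}, {ι, κ}, {θ, ι, κ}, {η, θ, ι, κ}}.
int(A) = ⋃ {U ∈ τ : U ⊆ A}. Opens contained in A: ∅.
Taking the union of these: int(A) = ∅.
cl(A) = ⋂ {C closed : A ⊆ C}. Closed sets containing A: {ι}, {θ, ι}, {ι, κ}, {θ, ι, κ}, {η, θ, ι, κ}.
Intersecting these: cl(A) = {ι}.
∂A = cl(A) ∖ int(A) = {ι} ∖ ∅ = {ι}.


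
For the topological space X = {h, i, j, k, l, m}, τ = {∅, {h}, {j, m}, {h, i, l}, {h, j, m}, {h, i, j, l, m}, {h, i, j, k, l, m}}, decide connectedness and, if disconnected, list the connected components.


(X, τ) is connected.

Find clopen sets (U ∈ τ with X ∖ U ∈ τ):
  U = ∅, X ∖ U = {h, i, j, k, l, m} — both open, so U is clopen.
  U = {h, i, j, k, l, m}, X ∖ U = ∅ — both open, so U is clopen.
Only trivial clopens (∅ and X) exist, so (X, τ) is connected.
Compute connected components by grouping points that agree on all clopens:
  component: {h, i, j, k, l, m}


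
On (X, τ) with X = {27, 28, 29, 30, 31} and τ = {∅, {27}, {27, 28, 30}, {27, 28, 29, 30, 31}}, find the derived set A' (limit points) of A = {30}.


A' = {28, 29, 31}

For each x ∈ X, list the open sets U ∈ τ with x ∈ U, then check whether U ∩ (A ∖ {x}) ≠ ∅ for every such U.
  x = 27: open {27} ∋ x has {27} ∩ (A ∖ {27}) = ∅, so x is NOT a limit point.
  x = 28: opens ∋ x are {27, 28, 30}, {27, 28, 29, 30, 31}; each meets A ∖ {28}, so x IS a limit point.
  x = 29: opens ∋ x are {27, 28, 29, 30, 31}; each meets A ∖ {29}, so x IS a limit point.
  x = 30: open {27, 28, 30} ∋ x has {27, 28, 30} ∩ (A ∖ {30}) = ∅, so x is NOT a limit point.
  x = 31: opens ∋ x are {27, 28, 29, 30, 31}; each meets A ∖ {31}, so x IS a limit point.
Collecting: A' = {28, 29, 31}.


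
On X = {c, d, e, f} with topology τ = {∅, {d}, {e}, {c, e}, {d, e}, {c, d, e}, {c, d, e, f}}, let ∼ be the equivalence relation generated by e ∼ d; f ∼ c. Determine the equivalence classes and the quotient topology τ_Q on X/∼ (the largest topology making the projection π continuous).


X/∼ = {[c=f], [d=e]}; |τ_Q| = 3.

Equivalence classes: [c=f], [d=e].
Quotient map π: X → X/∼ sends c ↦ [c=f], d ↦ [d=e], e ↦ [d=e], f ↦ [c=f].
For each subset V ⊆ X/∼, compute π^{-1}(V) ⊆ X and check whether π^{-1}(V) ∈ τ. V is open in τ_Q iff π^{-1}(V) ∈ τ.
  V = {}: π^{-1}(V) = ∅ ∈ τ ✓.
  V = {[c=f]}: π^{-1}(V) = {c, f} ∉ τ ✗.
  V = {[d=e]}: π^{-1}(V) = {d, e} ∈ τ ✓.
  V = {[c=f], [d=e]}: π^{-1}(V) = {c, d, e, f} ∈ τ ✓.
Open sets in the quotient: τ_Q = {{}, {[d=e]}, {[c=f], [d=e]}} (3 elements).


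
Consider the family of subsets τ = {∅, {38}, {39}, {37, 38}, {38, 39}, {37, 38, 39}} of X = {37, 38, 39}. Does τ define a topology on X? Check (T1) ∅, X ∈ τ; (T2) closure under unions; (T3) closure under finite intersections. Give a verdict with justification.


τ IS a topology on X.

Axiom (T1): ∅ ∈ τ? Yes; X ∈ τ? Yes.
Axiom (T2/T3): check pairwise unions and intersections of members of τ.
All pairwise intersections and unions checked — each lies in τ. Therefore τ satisfies (T1), (T2), (T3): it IS a topology on X.


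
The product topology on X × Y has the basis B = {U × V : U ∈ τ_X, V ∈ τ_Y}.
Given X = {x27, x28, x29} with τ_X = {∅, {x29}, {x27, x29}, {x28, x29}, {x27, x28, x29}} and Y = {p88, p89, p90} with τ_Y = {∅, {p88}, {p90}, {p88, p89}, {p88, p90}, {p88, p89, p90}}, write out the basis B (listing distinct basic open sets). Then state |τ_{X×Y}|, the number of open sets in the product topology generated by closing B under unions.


Basis B = {∅ × ∅, {x29} × {p88}, {x29} × {p90}, {x27, x29} × {p88}, {x27, x29} × {p90}, {x28, x29} × {p88}, {x28, x29} × {p90}, {x29} × {p88, p89}, {x29} × {p88, p90}, {x27, x28, x29} × {p88}, {x27, x28, x29} × {p90}, {x29} × {p88, p89, p90}, {x27, x29} × {p88, p89}, {x27, x29} × {p88, p90}, {x28, x29} × {p88, p89}, {x28, x29} × {p88, p90}, {x27, x29} × {p88, p89, p90}, {x27, x28, x29} × {p88, p89}, {x27, x28, x29} × {p88, p90}, {x28, x29} × {p88, p89, p90}, {x27, x28, x29} × {p88, p89, p90}}; |τ_{X×Y}| = 70.

Enumerate products U × V with U ∈ τ_X, V ∈ τ_Y (deduplicated):
  ∅ × ∅ = {} (∅)
  {x29} × {p88} = {(x29,p88)}
  {x29} × {p90} = {(x29,p90)}
  {x27, x29} × {p88} = {(x27,p88), (x29,p88)}
  {x27, x29} × {p90} = {(x27,p90), (x29,p90)}
  {x28, x29} × {p88} = {(x28,p88), (x29,p88)}
  {x28, x29} × {p90} = {(x28,p90), (x29,p90)}
  {x29} × {p88, p89} = {(x29,p88), (x29,p89)}
  {x29} × {p88, p90} = {(x29,p88), (x29,p90)}
  {x27, x28, x29} × {p88} = {(x27,p88), (x28,p88), (x29,p88)}
  {x27, x28, x29} × {p90} = {(x27,p90), (x28,p90), (x29,p90)}
  {x29} × {p88, p89, p90} = {(x29,p88), (x29,p89), (x29,p90)}
  {x27, x29} × {p88, p89} = {(x27,p88), (x27,p89), (x29,p88), (x29,p89)}
  {x27, x29} × {p88, p90} = {(x27,p88), (x27,p90), (x29,p88), (x29,p90)}
  {x28, x29} × {p88, p89} = {(x28,p88), (x28,p89), (x29,p88), (x29,p89)}
  {x28, x29} × {p88, p90} = {(x28,p88), (x28,p90), (x29,p88), (x29,p90)}
  {x27, x29} × {p88, p89, p90} = {(x27,p88), (x27,p89), (x27,p90), (x29,p88), (x29,p89), (x29,p90)}
  {x27, x28, x29} × {p88, p89} = {(x27,p88), (x27,p89), (x28,p88), (x28,p89), (x29,p88), (x29,p89)}
  {x27, x28, x29} × {p88, p90} = {(x27,p88), (x27,p90), (x28,p88), (x28,p90), (x29,p88), (x29,p90)}
  {x28, x29} × {p88, p89, p90} = {(x28,p88), (x28,p89), (x28,p90), (x29,p88), (x29,p89), (x29,p90)}
  {x27, x28, x29} × {p88, p89, p90} = {(x27,p88), (x27,p89), (x27,p90), (x28,p88), (x28,p89), (x28,p90), (x29,p88), (x29,p89), (x29,p90)}
These 21 distinct sets form the basis B.
Close under arbitrary unions to get τ_{X×Y}; counting gives |τ_{X×Y}| = 70.


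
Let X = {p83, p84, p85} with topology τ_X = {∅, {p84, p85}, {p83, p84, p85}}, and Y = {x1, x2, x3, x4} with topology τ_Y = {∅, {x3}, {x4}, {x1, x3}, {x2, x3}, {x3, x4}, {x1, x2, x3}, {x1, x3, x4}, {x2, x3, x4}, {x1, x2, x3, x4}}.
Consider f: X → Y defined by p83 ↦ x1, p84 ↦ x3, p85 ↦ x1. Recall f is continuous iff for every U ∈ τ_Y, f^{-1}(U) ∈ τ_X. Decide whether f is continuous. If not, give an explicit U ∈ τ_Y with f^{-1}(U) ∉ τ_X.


f is NOT continuous.

Compute f^{-1}(U) for each U ∈ τ_Y:
  U = ∅: f^{-1}(U) = ∅ ∈ τ_X ✓.
  U = {x3}: f^{-1}(U) = {p84} ∉ τ_X ✗.
  U = {x4}: f^{-1}(U) = ∅ ∈ τ_X ✓.
  U = {x1, x3}: f^{-1}(U) = {p83, p84, p85} ∈ τ_X ✓.
  U = {x2, x3}: f^{-1}(U) = {p84} ∉ τ_X ✗.
  U = {x3, x4}: f^{-1}(U) = {p84} ∉ τ_X ✗.
  U = {x1, x2, x3}: f^{-1}(U) = {p83, p84, p85} ∈ τ_X ✓.
  U = {x1, x3, x4}: f^{-1}(U) = {p83, p84, p85} ∈ τ_X ✓.
  U = {x2, x3, x4}: f^{-1}(U) = {p84} ∉ τ_X ✗.
  U = {x1, x2, x3, x4}: f^{-1}(U) = {p83, p84, p85} ∈ τ_X ✓.
Found U = {x3} with f^{-1}(U) = {p84} not in τ_X. Therefore f is NOT continuous.


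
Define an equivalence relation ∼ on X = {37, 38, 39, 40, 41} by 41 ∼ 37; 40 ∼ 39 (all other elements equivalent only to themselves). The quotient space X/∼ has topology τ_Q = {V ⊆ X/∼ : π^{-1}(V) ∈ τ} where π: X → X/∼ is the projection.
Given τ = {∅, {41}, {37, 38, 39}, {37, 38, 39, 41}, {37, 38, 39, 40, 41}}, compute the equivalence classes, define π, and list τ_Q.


X/∼ = {[37=41], [38], [39=40]}; |τ_Q| = 2.

Equivalence classes: [37=41], [38], [39=40].
Quotient map π: X → X/∼ sends 37 ↦ [37=41], 38 ↦ [38], 39 ↦ [39=40], 40 ↦ [39=40], 41 ↦ [37=41].
For each subset V ⊆ X/∼, compute π^{-1}(V) ⊆ X and check whether π^{-1}(V) ∈ τ. V is open in τ_Q iff π^{-1}(V) ∈ τ.
  V = {}: π^{-1}(V) = ∅ ∈ τ ✓.
  V = {[37=41]}: π^{-1}(V) = {37, 41} ∉ τ ✗.
  V = {[38]}: π^{-1}(V) = {38} ∉ τ ✗.
  V = {[37=41], [38]}: π^{-1}(V) = {37, 38, 41} ∉ τ ✗.
  V = {[39=40]}: π^{-1}(V) = {39, 40} ∉ τ ✗.
  V = {[37=41], [39=40]}: π^{-1}(V) = {37, 39, 40, 41} ∉ τ ✗.
  V = {[38], [39=40]}: π^{-1}(V) = {38, 39, 40} ∉ τ ✗.
  V = {[37=41], [38], [39=40]}: π^{-1}(V) = {37, 38, 39, 40, 41} ∈ τ ✓.
Open sets in the quotient: τ_Q = {{}, {[37=41], [38], [39=40]}} (2 elements).


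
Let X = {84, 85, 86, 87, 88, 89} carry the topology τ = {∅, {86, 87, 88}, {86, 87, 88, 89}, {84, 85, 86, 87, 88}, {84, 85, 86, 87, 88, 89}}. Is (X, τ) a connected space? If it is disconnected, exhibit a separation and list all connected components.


(X, τ) is connected.

Find clopen sets (U ∈ τ with X ∖ U ∈ τ):
  U = ∅, X ∖ U = {84, 85, 86, 87, 88, 89} — both open, so U is clopen.
  U = {84, 85, 86, 87, 88, 89}, X ∖ U = ∅ — both open, so U is clopen.
Only trivial clopens (∅ and X) exist, so (X, τ) is connected.
Compute connected components by grouping points that agree on all clopens:
  component: {84, 85, 86, 87, 88, 89}


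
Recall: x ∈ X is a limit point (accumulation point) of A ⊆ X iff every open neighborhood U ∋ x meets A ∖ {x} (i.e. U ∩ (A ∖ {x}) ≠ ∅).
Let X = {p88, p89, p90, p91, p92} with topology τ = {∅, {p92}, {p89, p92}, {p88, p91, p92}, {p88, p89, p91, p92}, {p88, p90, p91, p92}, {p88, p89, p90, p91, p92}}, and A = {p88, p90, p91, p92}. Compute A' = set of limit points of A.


A' = {p88, p89, p90, p91}

For each x ∈ X, list the open sets U ∈ τ with x ∈ U, then check whether U ∩ (A ∖ {x}) ≠ ∅ for every such U.
  x = p88: opens ∋ x are {p88, p91, p92}, {p88, p89, p91, p92}, {p88, p90, p91, p92}, {p88, p89, p90, p91, p92}; each meets A ∖ {p88}, so x IS a limit point.
  x = p89: opens ∋ x are {p89, p92}, {p88, p89, p91, p92}, {p88, p89, p90, p91, p92}; each meets A ∖ {p89}, so x IS a limit point.
  x = p90: opens ∋ x are {p88, p90, p91, p92}, {p88, p89, p90, p91, p92}; each meets A ∖ {p90}, so x IS a limit point.
  x = p91: opens ∋ x are {p88, p91, p92}, {p88, p89, p91, p92}, {p88, p90, p91, p92}, {p88, p89, p90, p91, p92}; each meets A ∖ {p91}, so x IS a limit point.
  x = p92: open {p92} ∋ x has {p92} ∩ (A ∖ {p92}) = ∅, so x is NOT a limit point.
Collecting: A' = {p88, p89, p90, p91}.


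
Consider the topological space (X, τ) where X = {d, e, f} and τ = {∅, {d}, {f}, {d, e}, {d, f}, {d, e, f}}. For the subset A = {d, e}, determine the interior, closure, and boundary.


int(A) = {d, e}, cl(A) = {d, e}, ∂A = ∅.

Closed sets in (X, τ) are complements of opens:
  closed(X, τ) = {∅, {e}, {f}, {d, e}, {e, f}, {d, e, f}}.
int(A) = ⋃ {U ∈ τ : U ⊆ A}. Opens contained in A: ∅, {d}, {d, e}.
Taking the union of these: int(A) = {d, e}.
cl(A) = ⋂ {C closed : A ⊆ C}. Closed sets containing A: {d, e}, {d, e, f}.
Intersecting these: cl(A) = {d, e}.
∂A = cl(A) ∖ int(A) = {d, e} ∖ {d, e} = ∅.


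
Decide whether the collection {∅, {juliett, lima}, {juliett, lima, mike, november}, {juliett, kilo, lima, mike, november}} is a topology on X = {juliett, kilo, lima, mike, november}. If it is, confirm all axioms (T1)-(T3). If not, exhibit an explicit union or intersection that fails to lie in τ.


τ IS a topology on X.

Axiom (T1): ∅ ∈ τ? Yes; X ∈ τ? Yes.
Axiom (T2/T3): check pairwise unions and intersections of members of τ.
All pairwise intersections and unions checked — each lies in τ. Therefore τ satisfies (T1), (T2), (T3): it IS a topology on X.


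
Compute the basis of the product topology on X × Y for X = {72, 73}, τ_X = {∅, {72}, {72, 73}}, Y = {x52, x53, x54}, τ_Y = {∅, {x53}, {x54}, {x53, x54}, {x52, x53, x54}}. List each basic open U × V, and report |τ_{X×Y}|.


Basis B = {∅ × ∅, {72} × {x53}, {72} × {x54}, {72} × {x53, x54}, {72, 73} × {x53}, {72, 73} × {x54}, {72} × {x52, x53, x54}, {72, 73} × {x53, x54}, {72, 73} × {x52, x53, x54}}; |τ_{X×Y}| = 14.

Enumerate products U × V with U ∈ τ_X, V ∈ τ_Y (deduplicated):
  ∅ × ∅ = {} (∅)
  {72} × {x53} = {(72,x53)}
  {72} × {x54} = {(72,x54)}
  {72} × {x53, x54} = {(72,x53), (72,x54)}
  {72, 73} × {x53} = {(72,x53), (73,x53)}
  {72, 73} × {x54} = {(72,x54), (73,x54)}
  {72} × {x52, x53, x54} = {(72,x52), (72,x53), (72,x54)}
  {72, 73} × {x53, x54} = {(72,x53), (72,x54), (73,x53), (73,x54)}
  {72, 73} × {x52, x53, x54} = {(72,x52), (72,x53), (72,x54), (73,x52), (73,x53), (73,x54)}
These 9 distinct sets form the basis B.
Close under arbitrary unions to get τ_{X×Y}; counting gives |τ_{X×Y}| = 14.


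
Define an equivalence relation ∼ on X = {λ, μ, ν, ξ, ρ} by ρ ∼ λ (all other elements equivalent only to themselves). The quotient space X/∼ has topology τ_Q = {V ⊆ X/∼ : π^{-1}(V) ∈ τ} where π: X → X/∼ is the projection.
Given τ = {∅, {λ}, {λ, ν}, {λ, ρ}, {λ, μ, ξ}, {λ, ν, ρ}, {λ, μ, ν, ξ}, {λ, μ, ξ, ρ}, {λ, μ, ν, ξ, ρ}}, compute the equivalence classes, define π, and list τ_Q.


X/∼ = {[λ=ρ], [μ], [ν], [ξ]}; |τ_Q| = 5.

Equivalence classes: [λ=ρ], [μ], [ν], [ξ].
Quotient map π: X → X/∼ sends λ ↦ [λ=ρ], μ ↦ [μ], ν ↦ [ν], ξ ↦ [ξ], ρ ↦ [λ=ρ].
For each subset V ⊆ X/∼, compute π^{-1}(V) ⊆ X and check whether π^{-1}(V) ∈ τ. V is open in τ_Q iff π^{-1}(V) ∈ τ.
  V = {}: π^{-1}(V) = ∅ ∈ τ ✓.
  V = {[λ=ρ]}: π^{-1}(V) = {λ, ρ} ∈ τ ✓.
  V = {[μ]}: π^{-1}(V) = {μ} ∉ τ ✗.
  V = {[λ=ρ], [μ]}: π^{-1}(V) = {λ, μ, ρ} ∉ τ ✗.
  V = {[ν]}: π^{-1}(V) = {ν} ∉ τ ✗.
  V = {[λ=ρ], [ν]}: π^{-1}(V) = {λ, ν, ρ} ∈ τ ✓.
  V = {[μ], [ν]}: π^{-1}(V) = {μ, ν} ∉ τ ✗.
  V = {[λ=ρ], [μ], [ν]}: π^{-1}(V) = {λ, μ, ν, ρ} ∉ τ ✗.
  V = {[ξ]}: π^{-1}(V) = {ξ} ∉ τ ✗.
  V = {[λ=ρ], [ξ]}: π^{-1}(V) = {λ, ξ, ρ} ∉ τ ✗.
  V = {[μ], [ξ]}: π^{-1}(V) = {μ, ξ} ∉ τ ✗.
  V = {[λ=ρ], [μ], [ξ]}: π^{-1}(V) = {λ, μ, ξ, ρ} ∈ τ ✓.
  V = {[ν], [ξ]}: π^{-1}(V) = {ν, ξ} ∉ τ ✗.
  V = {[λ=ρ], [ν], [ξ]}: π^{-1}(V) = {λ, ν, ξ, ρ} ∉ τ ✗.
  V = {[μ], [ν], [ξ]}: π^{-1}(V) = {μ, ν, ξ} ∉ τ ✗.
  V = {[λ=ρ], [μ], [ν], [ξ]}: π^{-1}(V) = {λ, μ, ν, ξ, ρ} ∈ τ ✓.
Open sets in the quotient: τ_Q = {{}, {[λ=ρ]}, {[λ=ρ], [ν]}, {[λ=ρ], [μ], [ξ]}, {[λ=ρ], [μ], [ν], [ξ]}} (5 elements).


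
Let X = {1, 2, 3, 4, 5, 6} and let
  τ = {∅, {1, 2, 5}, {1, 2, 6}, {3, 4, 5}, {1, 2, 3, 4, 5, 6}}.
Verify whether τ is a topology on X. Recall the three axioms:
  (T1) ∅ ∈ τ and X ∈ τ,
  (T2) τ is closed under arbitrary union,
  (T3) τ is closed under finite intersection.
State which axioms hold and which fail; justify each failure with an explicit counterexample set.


τ is NOT a topology on X.

Axiom (T1): ∅ ∈ τ? Yes; X ∈ τ? Yes.
Axiom (T2/T3): check pairwise unions and intersections of members of τ.
Counterexample for (T3): {1, 2, 5} ∩ {1, 2, 6} = {1, 2} ∉ τ. Therefore τ is NOT a topology.


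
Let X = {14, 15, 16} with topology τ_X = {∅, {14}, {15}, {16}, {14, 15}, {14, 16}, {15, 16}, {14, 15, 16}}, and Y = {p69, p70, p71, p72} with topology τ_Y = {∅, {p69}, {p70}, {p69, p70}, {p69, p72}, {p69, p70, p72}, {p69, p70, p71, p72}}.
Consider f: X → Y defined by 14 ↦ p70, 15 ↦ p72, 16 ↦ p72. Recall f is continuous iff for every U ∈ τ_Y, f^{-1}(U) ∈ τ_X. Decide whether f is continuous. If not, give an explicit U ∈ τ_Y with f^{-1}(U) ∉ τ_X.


f IS continuous.

Compute f^{-1}(U) for each U ∈ τ_Y:
  U = ∅: f^{-1}(U) = ∅ ∈ τ_X ✓.
  U = {p69}: f^{-1}(U) = ∅ ∈ τ_X ✓.
  U = {p70}: f^{-1}(U) = {14} ∈ τ_X ✓.
  U = {p69, p70}: f^{-1}(U) = {14} ∈ τ_X ✓.
  U = {p69, p72}: f^{-1}(U) = {15, 16} ∈ τ_X ✓.
  U = {p69, p70, p72}: f^{-1}(U) = {14, 15, 16} ∈ τ_X ✓.
  U = {p69, p70, p71, p72}: f^{-1}(U) = {14, 15, 16} ∈ τ_X ✓.
Every preimage lies in τ_X, so f IS continuous.


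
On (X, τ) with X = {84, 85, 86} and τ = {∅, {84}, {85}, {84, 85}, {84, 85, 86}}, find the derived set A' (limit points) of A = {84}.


A' = {86}

For each x ∈ X, list the open sets U ∈ τ with x ∈ U, then check whether U ∩ (A ∖ {x}) ≠ ∅ for every such U.
  x = 84: open {84} ∋ x has {84} ∩ (A ∖ {84}) = ∅, so x is NOT a limit point.
  x = 85: open {85} ∋ x has {85} ∩ (A ∖ {85}) = ∅, so x is NOT a limit point.
  x = 86: opens ∋ x are {84, 85, 86}; each meets A ∖ {86}, so x IS a limit point.
Collecting: A' = {86}.


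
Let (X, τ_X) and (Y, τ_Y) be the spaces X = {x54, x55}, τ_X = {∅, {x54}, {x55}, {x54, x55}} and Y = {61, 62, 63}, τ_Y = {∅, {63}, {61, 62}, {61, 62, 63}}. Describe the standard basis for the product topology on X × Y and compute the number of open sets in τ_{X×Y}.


Basis B = {∅ × ∅, {x54} × {63}, {x55} × {63}, {x54} × {61, 62}, {x54, x55} × {63}, {x55} × {61, 62}, {x54} × {61, 62, 63}, {x55} × {61, 62, 63}, {x54, x55} × {61, 62}, {x54, x55} × {61, 62, 63}}; |τ_{X×Y}| = 16.

Enumerate products U × V with U ∈ τ_X, V ∈ τ_Y (deduplicated):
  ∅ × ∅ = {} (∅)
  {x54} × {63} = {(x54,63)}
  {x55} × {63} = {(x55,63)}
  {x54} × {61, 62} = {(x54,61), (x54,62)}
  {x54, x55} × {63} = {(x54,63), (x55,63)}
  {x55} × {61, 62} = {(x55,61), (x55,62)}
  {x54} × {61, 62, 63} = {(x54,61), (x54,62), (x54,63)}
  {x55} × {61, 62, 63} = {(x55,61), (x55,62), (x55,63)}
  {x54, x55} × {61, 62} = {(x54,61), (x54,62), (x55,61), (x55,62)}
  {x54, x55} × {61, 62, 63} = {(x54,61), (x54,62), (x54,63), (x55,61), (x55,62), (x55,63)}
These 10 distinct sets form the basis B.
Close under arbitrary unions to get τ_{X×Y}; counting gives |τ_{X×Y}| = 16.


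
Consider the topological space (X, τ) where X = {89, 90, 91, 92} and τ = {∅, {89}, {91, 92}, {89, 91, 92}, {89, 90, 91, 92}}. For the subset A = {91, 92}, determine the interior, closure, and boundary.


int(A) = {91, 92}, cl(A) = {90, 91, 92}, ∂A = {90}.

Closed sets in (X, τ) are complements of opens:
  closed(X, τ) = {∅, {90}, {89, 90}, {90, 91, 92}, {89, 90, 91, 92}}.
int(A) = ⋃ {U ∈ τ : U ⊆ A}. Opens contained in A: ∅, {91, 92}.
Taking the union of these: int(A) = {91, 92}.
cl(A) = ⋂ {C closed : A ⊆ C}. Closed sets containing A: {90, 91, 92}, {89, 90, 91, 92}.
Intersecting these: cl(A) = {90, 91, 92}.
∂A = cl(A) ∖ int(A) = {90, 91, 92} ∖ {91, 92} = {90}.


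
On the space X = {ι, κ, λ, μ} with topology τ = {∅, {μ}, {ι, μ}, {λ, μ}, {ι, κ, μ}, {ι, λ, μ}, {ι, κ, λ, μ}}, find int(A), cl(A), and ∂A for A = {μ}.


int(A) = {μ}, cl(A) = {ι, κ, λ, μ}, ∂A = {ι, κ, λ}.

Closed sets in (X, τ) are complements of opens:
  closed(X, τ) = {∅, {κ}, {λ}, {ι, κ}, {κ, λ}, {ι, κ, λ}, {ι, κ, λ, μ}}.
int(A) = ⋃ {U ∈ τ : U ⊆ A}. Opens contained in A: ∅, {μ}.
Taking the union of these: int(A) = {μ}.
cl(A) = ⋂ {C closed : A ⊆ C}. Closed sets containing A: {ι, κ, λ, μ}.
Intersecting these: cl(A) = {ι, κ, λ, μ}.
∂A = cl(A) ∖ int(A) = {ι, κ, λ, μ} ∖ {μ} = {ι, κ, λ}.


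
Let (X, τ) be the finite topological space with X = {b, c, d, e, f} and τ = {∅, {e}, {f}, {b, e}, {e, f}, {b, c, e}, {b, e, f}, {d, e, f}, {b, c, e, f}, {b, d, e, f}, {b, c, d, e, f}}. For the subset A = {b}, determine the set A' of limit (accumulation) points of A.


A' = {c}

For each x ∈ X, list the open sets U ∈ τ with x ∈ U, then check whether U ∩ (A ∖ {x}) ≠ ∅ for every such U.
  x = b: open {b, e} ∋ x has {b, e} ∩ (A ∖ {b}) = ∅, so x is NOT a limit point.
  x = c: opens ∋ x are {b, c, e}, {b, c, e, f}, {b, c, d, e, f}; each meets A ∖ {c}, so x IS a limit point.
  x = d: open {d, e, f} ∋ x has {d, e, f} ∩ (A ∖ {d}) = ∅, so x is NOT a limit point.
  x = e: open {e} ∋ x has {e} ∩ (A ∖ {e}) = ∅, so x is NOT a limit point.
  x = f: open {f} ∋ x has {f} ∩ (A ∖ {f}) = ∅, so x is NOT a limit point.
Collecting: A' = {c}.


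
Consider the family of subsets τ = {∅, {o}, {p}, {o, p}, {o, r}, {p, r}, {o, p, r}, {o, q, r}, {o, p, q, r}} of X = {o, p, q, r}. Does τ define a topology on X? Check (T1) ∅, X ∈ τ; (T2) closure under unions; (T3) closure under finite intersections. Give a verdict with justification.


τ is NOT a topology on X.

Axiom (T1): ∅ ∈ τ? Yes; X ∈ τ? Yes.
Axiom (T2/T3): check pairwise unions and intersections of members of τ.
Counterexample for (T3): {o, r} ∩ {p, r} = {r} ∉ τ. Therefore τ is NOT a topology.


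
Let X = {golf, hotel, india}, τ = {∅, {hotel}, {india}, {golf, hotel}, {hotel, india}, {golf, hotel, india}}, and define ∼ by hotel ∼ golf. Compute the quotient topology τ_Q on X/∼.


X/∼ = {[golf=hotel], [india]}; |τ_Q| = 4.

Equivalence classes: [golf=hotel], [india].
Quotient map π: X → X/∼ sends golf ↦ [golf=hotel], hotel ↦ [golf=hotel], india ↦ [india].
For each subset V ⊆ X/∼, compute π^{-1}(V) ⊆ X and check whether π^{-1}(V) ∈ τ. V is open in τ_Q iff π^{-1}(V) ∈ τ.
  V = {}: π^{-1}(V) = ∅ ∈ τ ✓.
  V = {[golf=hotel]}: π^{-1}(V) = {golf, hotel} ∈ τ ✓.
  V = {[india]}: π^{-1}(V) = {india} ∈ τ ✓.
  V = {[golf=hotel], [india]}: π^{-1}(V) = {golf, hotel, india} ∈ τ ✓.
Open sets in the quotient: τ_Q = {{}, {[golf=hotel]}, {[india]}, {[golf=hotel], [india]}} (4 elements).


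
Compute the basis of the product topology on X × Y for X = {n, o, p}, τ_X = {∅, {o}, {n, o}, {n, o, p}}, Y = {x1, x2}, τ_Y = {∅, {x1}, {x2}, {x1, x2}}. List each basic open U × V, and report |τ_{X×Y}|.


Basis B = {∅ × ∅, {o} × {x1}, {o} × {x2}, {n, o} × {x1}, {n, o} × {x2}, {o} × {x1, x2}, {n, o, p} × {x1}, {n, o, p} × {x2}, {n, o} × {x1, x2}, {n, o, p} × {x1, x2}}; |τ_{X×Y}| = 16.

Enumerate products U × V with U ∈ τ_X, V ∈ τ_Y (deduplicated):
  ∅ × ∅ = {} (∅)
  {o} × {x1} = {(o,x1)}
  {o} × {x2} = {(o,x2)}
  {n, o} × {x1} = {(n,x1), (o,x1)}
  {n, o} × {x2} = {(n,x2), (o,x2)}
  {o} × {x1, x2} = {(o,x1), (o,x2)}
  {n, o, p} × {x1} = {(n,x1), (o,x1), (p,x1)}
  {n, o, p} × {x2} = {(n,x2), (o,x2), (p,x2)}
  {n, o} × {x1, x2} = {(n,x1), (n,x2), (o,x1), (o,x2)}
  {n, o, p} × {x1, x2} = {(n,x1), (n,x2), (o,x1), (o,x2), (p,x1), (p,x2)}
These 10 distinct sets form the basis B.
Close under arbitrary unions to get τ_{X×Y}; counting gives |τ_{X×Y}| = 16.


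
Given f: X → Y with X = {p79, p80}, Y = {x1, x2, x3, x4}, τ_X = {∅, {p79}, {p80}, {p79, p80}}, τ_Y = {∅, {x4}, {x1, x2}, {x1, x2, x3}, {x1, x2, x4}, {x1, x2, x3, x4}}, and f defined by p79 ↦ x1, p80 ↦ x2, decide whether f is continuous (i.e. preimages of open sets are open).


f IS continuous.

Compute f^{-1}(U) for each U ∈ τ_Y:
  U = ∅: f^{-1}(U) = ∅ ∈ τ_X ✓.
  U = {x4}: f^{-1}(U) = ∅ ∈ τ_X ✓.
  U = {x1, x2}: f^{-1}(U) = {p79, p80} ∈ τ_X ✓.
  U = {x1, x2, x3}: f^{-1}(U) = {p79, p80} ∈ τ_X ✓.
  U = {x1, x2, x4}: f^{-1}(U) = {p79, p80} ∈ τ_X ✓.
  U = {x1, x2, x3, x4}: f^{-1}(U) = {p79, p80} ∈ τ_X ✓.
Every preimage lies in τ_X, so f IS continuous.


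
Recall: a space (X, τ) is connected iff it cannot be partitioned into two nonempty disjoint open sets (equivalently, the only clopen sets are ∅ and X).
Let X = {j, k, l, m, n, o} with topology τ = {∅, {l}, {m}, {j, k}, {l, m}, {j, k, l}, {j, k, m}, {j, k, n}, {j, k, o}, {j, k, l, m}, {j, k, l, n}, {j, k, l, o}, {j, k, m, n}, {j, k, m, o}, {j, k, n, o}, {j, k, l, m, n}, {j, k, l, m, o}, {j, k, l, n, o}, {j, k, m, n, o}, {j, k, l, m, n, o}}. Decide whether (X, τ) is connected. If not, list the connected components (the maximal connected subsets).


(X, τ) is disconnected; components = [{l}, {m}, {j, k, n, o}].

Find clopen sets (U ∈ τ with X ∖ U ∈ τ):
  U = ∅, X ∖ U = {j, k, l, m, n, o} — both open, so U is clopen.
  U = {l}, X ∖ U = {j, k, m, n, o} — both open, so U is clopen.
  U = {m}, X ∖ U = {j, k, l, n, o} — both open, so U is clopen.
  U = {l, m}, X ∖ U = {j, k, n, o} — both open, so U is clopen.
  U = {j, k, n, o}, X ∖ U = {l, m} — both open, so U is clopen.
  U = {j, k, l, n, o}, X ∖ U = {m} — both open, so U is clopen.
  U = {j, k, m, n, o}, X ∖ U = {l} — both open, so U is clopen.
  U = {j, k, l, m, n, o}, X ∖ U = ∅ — both open, so U is clopen.
Nontrivial clopen(s) exist: e.g. {j, k, l, n, o}. So (X, τ) is disconnected.
Compute connected components by grouping points that agree on all clopens:
  component: {l}
  component: {m}
  component: {j, k, n, o}


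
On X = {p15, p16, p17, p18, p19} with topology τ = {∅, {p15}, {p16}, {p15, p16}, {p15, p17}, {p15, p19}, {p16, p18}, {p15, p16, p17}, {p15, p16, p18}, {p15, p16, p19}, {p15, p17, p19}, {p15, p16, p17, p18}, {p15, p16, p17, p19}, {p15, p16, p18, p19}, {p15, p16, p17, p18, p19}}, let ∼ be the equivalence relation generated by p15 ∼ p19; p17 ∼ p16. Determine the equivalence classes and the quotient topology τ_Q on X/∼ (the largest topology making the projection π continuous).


X/∼ = {[p15=p19], [p16=p17], [p18]}; |τ_Q| = 4.

Equivalence classes: [p15=p19], [p16=p17], [p18].
Quotient map π: X → X/∼ sends p15 ↦ [p15=p19], p16 ↦ [p16=p17], p17 ↦ [p16=p17], p18 ↦ [p18], p19 ↦ [p15=p19].
For each subset V ⊆ X/∼, compute π^{-1}(V) ⊆ X and check whether π^{-1}(V) ∈ τ. V is open in τ_Q iff π^{-1}(V) ∈ τ.
  V = {}: π^{-1}(V) = ∅ ∈ τ ✓.
  V = {[p15=p19]}: π^{-1}(V) = {p15, p19} ∈ τ ✓.
  V = {[p16=p17]}: π^{-1}(V) = {p16, p17} ∉ τ ✗.
  V = {[p15=p19], [p16=p17]}: π^{-1}(V) = {p15, p16, p17, p19} ∈ τ ✓.
  V = {[p18]}: π^{-1}(V) = {p18} ∉ τ ✗.
  V = {[p15=p19], [p18]}: π^{-1}(V) = {p15, p18, p19} ∉ τ ✗.
  V = {[p16=p17], [p18]}: π^{-1}(V) = {p16, p17, p18} ∉ τ ✗.
  V = {[p15=p19], [p16=p17], [p18]}: π^{-1}(V) = {p15, p16, p17, p18, p19} ∈ τ ✓.
Open sets in the quotient: τ_Q = {{}, {[p15=p19]}, {[p15=p19], [p16=p17]}, {[p15=p19], [p16=p17], [p18]}} (4 elements).


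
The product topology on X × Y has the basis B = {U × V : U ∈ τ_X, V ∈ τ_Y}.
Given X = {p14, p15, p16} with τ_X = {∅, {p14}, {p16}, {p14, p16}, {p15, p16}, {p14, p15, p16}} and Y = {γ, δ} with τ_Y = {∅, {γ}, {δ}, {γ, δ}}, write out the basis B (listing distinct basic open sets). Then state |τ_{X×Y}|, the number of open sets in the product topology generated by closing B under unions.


Basis B = {∅ × ∅, {p14} × {γ}, {p14} × {δ}, {p16} × {γ}, {p16} × {δ}, {p14} × {γ, δ}, {p14, p16} × {γ}, {p14, p16} × {δ}, {p15, p16} × {γ}, {p15, p16} × {δ}, {p16} × {γ, δ}, {p14, p15, p16} × {γ}, {p14, p15, p16} × {δ}, {p14, p16} × {γ, δ}, {p15, p16} × {γ, δ}, {p14, p15, p16} × {γ, δ}}; |τ_{X×Y}| = 36.

Enumerate products U × V with U ∈ τ_X, V ∈ τ_Y (deduplicated):
  ∅ × ∅ = {} (∅)
  {p14} × {γ} = {(p14,γ)}
  {p14} × {δ} = {(p14,δ)}
  {p16} × {γ} = {(p16,γ)}
  {p16} × {δ} = {(p16,δ)}
  {p14} × {γ, δ} = {(p14,γ), (p14,δ)}
  {p14, p16} × {γ} = {(p14,γ), (p16,γ)}
  {p14, p16} × {δ} = {(p14,δ), (p16,δ)}
  {p15, p16} × {γ} = {(p15,γ), (p16,γ)}
  {p15, p16} × {δ} = {(p15,δ), (p16,δ)}
  {p16} × {γ, δ} = {(p16,γ), (p16,δ)}
  {p14, p15, p16} × {γ} = {(p14,γ), (p15,γ), (p16,γ)}
  {p14, p15, p16} × {δ} = {(p14,δ), (p15,δ), (p16,δ)}
  {p14, p16} × {γ, δ} = {(p14,γ), (p14,δ), (p16,γ), (p16,δ)}
  {p15, p16} × {γ, δ} = {(p15,γ), (p15,δ), (p16,γ), (p16,δ)}
  {p14, p15, p16} × {γ, δ} = {(p14,γ), (p14,δ), (p15,γ), (p15,δ), (p16,γ), (p16,δ)}
These 16 distinct sets form the basis B.
Close under arbitrary unions to get τ_{X×Y}; counting gives |τ_{X×Y}| = 36.


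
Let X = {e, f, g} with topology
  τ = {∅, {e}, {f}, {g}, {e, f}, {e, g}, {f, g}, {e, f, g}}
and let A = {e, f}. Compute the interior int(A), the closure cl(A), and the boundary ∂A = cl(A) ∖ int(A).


int(A) = {e, f}, cl(A) = {e, f}, ∂A = ∅.

Closed sets in (X, τ) are complements of opens:
  closed(X, τ) = {∅, {e}, {f}, {g}, {e, f}, {e, g}, {f, g}, {e, f, g}}.
int(A) = ⋃ {U ∈ τ : U ⊆ A}. Opens contained in A: ∅, {e}, {f}, {e, f}.
Taking the union of these: int(A) = {e, f}.
cl(A) = ⋂ {C closed : A ⊆ C}. Closed sets containing A: {e, f}, {e, f, g}.
Intersecting these: cl(A) = {e, f}.
∂A = cl(A) ∖ int(A) = {e, f} ∖ {e, f} = ∅.


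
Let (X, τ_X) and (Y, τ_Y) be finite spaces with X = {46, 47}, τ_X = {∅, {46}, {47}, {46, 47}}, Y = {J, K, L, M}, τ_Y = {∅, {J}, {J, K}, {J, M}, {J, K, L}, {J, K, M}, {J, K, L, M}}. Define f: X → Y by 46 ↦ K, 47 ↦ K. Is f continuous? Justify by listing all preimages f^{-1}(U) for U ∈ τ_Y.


f IS continuous.

Compute f^{-1}(U) for each U ∈ τ_Y:
  U = ∅: f^{-1}(U) = ∅ ∈ τ_X ✓.
  U = {J}: f^{-1}(U) = ∅ ∈ τ_X ✓.
  U = {J, K}: f^{-1}(U) = {46, 47} ∈ τ_X ✓.
  U = {J, M}: f^{-1}(U) = ∅ ∈ τ_X ✓.
  U = {J, K, L}: f^{-1}(U) = {46, 47} ∈ τ_X ✓.
  U = {J, K, M}: f^{-1}(U) = {46, 47} ∈ τ_X ✓.
  U = {J, K, L, M}: f^{-1}(U) = {46, 47} ∈ τ_X ✓.
Every preimage lies in τ_X, so f IS continuous.


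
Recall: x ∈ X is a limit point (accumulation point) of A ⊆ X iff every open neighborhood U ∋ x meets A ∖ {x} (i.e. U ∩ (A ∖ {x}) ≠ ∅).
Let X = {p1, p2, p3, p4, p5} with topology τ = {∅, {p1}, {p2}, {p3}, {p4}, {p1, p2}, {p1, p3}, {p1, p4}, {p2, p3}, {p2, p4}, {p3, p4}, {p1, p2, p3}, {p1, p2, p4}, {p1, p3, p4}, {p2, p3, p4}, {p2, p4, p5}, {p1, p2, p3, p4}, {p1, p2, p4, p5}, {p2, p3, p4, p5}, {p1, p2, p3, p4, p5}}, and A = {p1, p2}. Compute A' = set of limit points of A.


A' = {p5}

For each x ∈ X, list the open sets U ∈ τ with x ∈ U, then check whether U ∩ (A ∖ {x}) ≠ ∅ for every such U.
  x = p1: open {p1} ∋ x has {p1} ∩ (A ∖ {p1}) = ∅, so x is NOT a limit point.
  x = p2: open {p2} ∋ x has {p2} ∩ (A ∖ {p2}) = ∅, so x is NOT a limit point.
  x = p3: open {p3} ∋ x has {p3} ∩ (A ∖ {p3}) = ∅, so x is NOT a limit point.
  x = p4: open {p4} ∋ x has {p4} ∩ (A ∖ {p4}) = ∅, so x is NOT a limit point.
  x = p5: opens ∋ x are {p2, p4, p5}, {p1, p2, p4, p5}, {p2, p3, p4, p5}, {p1, p2, p3, p4, p5}; each meets A ∖ {p5}, so x IS a limit point.
Collecting: A' = {p5}.


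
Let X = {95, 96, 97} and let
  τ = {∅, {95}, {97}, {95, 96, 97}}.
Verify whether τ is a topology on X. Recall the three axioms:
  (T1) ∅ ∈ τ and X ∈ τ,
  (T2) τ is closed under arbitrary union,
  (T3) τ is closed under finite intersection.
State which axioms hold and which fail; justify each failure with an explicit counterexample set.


τ is NOT a topology on X.

Axiom (T1): ∅ ∈ τ? Yes; X ∈ τ? Yes.
Axiom (T2/T3): check pairwise unions and intersections of members of τ.
Counterexample for (T2): {95} ∪ {97} = {95, 97} ∉ τ. Therefore τ is NOT a topology.
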